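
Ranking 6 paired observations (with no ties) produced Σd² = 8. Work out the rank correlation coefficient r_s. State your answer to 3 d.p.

0.771

ρ = 1 − 6Σd² / [n(n²−1)] = 1 − 6×8 / (6×35)
  = 1 − 48/210 = 1 − 0.2286 ≈ 0.771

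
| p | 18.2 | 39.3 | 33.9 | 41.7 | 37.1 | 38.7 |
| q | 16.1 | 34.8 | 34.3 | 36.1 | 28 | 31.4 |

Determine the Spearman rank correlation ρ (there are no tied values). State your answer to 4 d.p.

Rank p: 1, 5, 2, 6, 3, 4
Rank q: 1, 5, 4, 6, 2, 3
d = rank(p) − rank(q): 0, 0, -2, 0, 1, 1; Σd² = 6
ρ = 1 − 6Σd² / [n(n²−1)] = 1 − 6×6 / (6×35) = 1 − 36/210 ≈ 0.8286

0.8286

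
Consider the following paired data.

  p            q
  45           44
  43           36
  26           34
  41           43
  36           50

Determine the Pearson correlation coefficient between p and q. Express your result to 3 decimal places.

0.344

n = 5, Σp = 191, Σq = 207, Σp² = 7527, Σq² = 8737, Σpq = 7975
nΣpq − ΣpΣq = 39875 − 39537 = 338
nΣp² − (Σp)² = 37635 − 36481 = 1154; nΣq² − (Σq)² = 43685 − 42849 = 836
r = 338 / √(1154 × 836) = 338 / 982.2138 ≈ 0.344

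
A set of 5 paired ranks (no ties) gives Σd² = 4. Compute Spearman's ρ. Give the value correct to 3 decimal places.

ρ = 1 − 6Σd² / [n(n²−1)] = 1 − 6×4 / (5×24)
  = 1 − 24/120 = 1 − 0.2000 ≈ 0.800

0.800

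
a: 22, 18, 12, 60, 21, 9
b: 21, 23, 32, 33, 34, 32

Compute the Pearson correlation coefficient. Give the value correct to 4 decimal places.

0.1923

n = 6, Σa = 142, Σb = 175, Σa² = 5074, Σb² = 5263, Σab = 4242
nΣab − ΣaΣb = 25452 − 24850 = 602
nΣa² − (Σa)² = 30444 − 20164 = 10280; nΣb² − (Σb)² = 31578 − 30625 = 953
r = 602 / √(10280 × 953) = 602 / 3129.9904 ≈ 0.1923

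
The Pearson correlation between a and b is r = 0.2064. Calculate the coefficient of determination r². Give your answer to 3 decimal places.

r² = (0.2064)² = 0.043

0.043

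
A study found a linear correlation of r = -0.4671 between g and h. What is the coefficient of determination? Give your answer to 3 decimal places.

0.218

r² = (-0.4671)² = 0.218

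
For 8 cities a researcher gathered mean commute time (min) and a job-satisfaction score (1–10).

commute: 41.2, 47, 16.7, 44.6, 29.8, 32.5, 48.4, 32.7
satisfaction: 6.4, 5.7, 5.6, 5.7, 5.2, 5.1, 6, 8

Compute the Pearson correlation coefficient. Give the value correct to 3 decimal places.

n = 8, Σx = 292.9, Σy = 47.7, Σx² = 11530.63, Σy² = 290.35, Σxy = 1752.03
nΣxy − ΣxΣy = 14016.24 − 13971.33 = 44.91
nΣx² − (Σx)² = 92245.04 − 85790.41 = 6454.63; nΣy² − (Σy)² = 2322.8 − 2275.29 = 47.51
r = 44.91 / √(6454.63 × 47.51) = 44.91 / 553.7684 ≈ 0.081

0.081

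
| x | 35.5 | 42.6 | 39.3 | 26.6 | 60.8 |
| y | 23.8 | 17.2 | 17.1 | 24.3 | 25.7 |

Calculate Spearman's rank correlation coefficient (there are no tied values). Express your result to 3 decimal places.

0.100

Rank x: 2, 4, 3, 1, 5
Rank y: 3, 2, 1, 4, 5
d = rank(x) − rank(y): -1, 2, 2, -3, 0; Σd² = 18
ρ = 1 − 6Σd² / [n(n²−1)] = 1 − 6×18 / (5×24) = 1 − 108/120 ≈ 0.100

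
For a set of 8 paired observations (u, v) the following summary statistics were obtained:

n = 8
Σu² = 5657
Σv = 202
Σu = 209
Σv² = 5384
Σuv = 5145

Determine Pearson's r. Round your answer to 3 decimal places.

r = (nΣuv − ΣuΣv) / √[(nΣu² − (Σu)²)(nΣv² − (Σv)²)]
Numerator: 8×5145 − 209×202 = -1058
Denominator: √[(45256 − 43681)(43072 − 40804)] = √[1575 × 2268] = 1890.0000
r = -1058 / 1890.0000 ≈ -0.560

-0.560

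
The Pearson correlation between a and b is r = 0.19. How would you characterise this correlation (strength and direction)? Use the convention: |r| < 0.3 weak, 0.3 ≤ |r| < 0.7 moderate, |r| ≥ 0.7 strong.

weak positive

r = 0.19 > 0 so the relationship is positive.
|r| = 0.19, which falls in the weak range.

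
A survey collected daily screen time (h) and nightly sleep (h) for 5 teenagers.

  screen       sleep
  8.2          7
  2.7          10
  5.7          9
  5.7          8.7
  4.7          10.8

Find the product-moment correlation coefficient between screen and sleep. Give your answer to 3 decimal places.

-0.844

n = 5, Σx = 27, Σy = 45.5, Σx² = 161.6, Σy² = 422.33, Σxy = 236.05
nΣxy − ΣxΣy = 1180.25 − 1228.5 = -48.25
nΣx² − (Σx)² = 808 − 729 = 79; nΣy² − (Σy)² = 2111.65 − 2070.25 = 41.4
r = -48.25 / √(79 × 41.4) = -48.25 / 57.1892 ≈ -0.844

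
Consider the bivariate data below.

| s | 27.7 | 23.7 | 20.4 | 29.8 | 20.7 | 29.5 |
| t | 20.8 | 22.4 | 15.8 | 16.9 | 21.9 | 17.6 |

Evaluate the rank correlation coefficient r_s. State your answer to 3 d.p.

Rank s: 4, 3, 1, 6, 2, 5
Rank t: 4, 6, 1, 2, 5, 3
d = rank(s) − rank(t): 0, -3, 0, 4, -3, 2; Σd² = 38
ρ = 1 − 6Σd² / [n(n²−1)] = 1 − 6×38 / (6×35) = 1 − 228/210 ≈ -0.086

-0.086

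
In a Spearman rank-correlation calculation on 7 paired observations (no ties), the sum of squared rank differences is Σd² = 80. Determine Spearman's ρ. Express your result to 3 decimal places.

-0.429

ρ = 1 − 6Σd² / [n(n²−1)] = 1 − 6×80 / (7×48)
  = 1 − 480/336 = 1 − 1.4286 ≈ -0.429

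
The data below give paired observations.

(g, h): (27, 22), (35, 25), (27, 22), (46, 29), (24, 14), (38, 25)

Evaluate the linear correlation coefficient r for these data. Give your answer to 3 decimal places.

n = 6, Σg = 197, Σh = 137, Σg² = 6819, Σh² = 3255, Σgh = 4683
nΣgh − ΣgΣh = 28098 − 26989 = 1109
nΣg² − (Σg)² = 40914 − 38809 = 2105; nΣh² − (Σh)² = 19530 − 18769 = 761
r = 1109 / √(2105 × 761) = 1109 / 1265.6639 ≈ 0.876

0.876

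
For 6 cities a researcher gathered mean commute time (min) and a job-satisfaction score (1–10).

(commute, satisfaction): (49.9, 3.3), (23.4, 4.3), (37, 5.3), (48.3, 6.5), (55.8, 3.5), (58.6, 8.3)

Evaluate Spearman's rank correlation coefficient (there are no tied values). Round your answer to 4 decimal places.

Rank commute: 4, 1, 2, 3, 5, 6
Rank satisfaction: 1, 3, 4, 5, 2, 6
d = rank(commute) − rank(satisfaction): 3, -2, -2, -2, 3, 0; Σd² = 30
ρ = 1 − 6Σd² / [n(n²−1)] = 1 − 6×30 / (6×35) = 1 − 180/210 ≈ 0.1429

0.1429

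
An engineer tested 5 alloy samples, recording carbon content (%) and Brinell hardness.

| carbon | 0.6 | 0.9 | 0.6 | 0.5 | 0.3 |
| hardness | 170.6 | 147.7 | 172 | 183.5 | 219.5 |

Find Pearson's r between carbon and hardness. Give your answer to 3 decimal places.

-0.967

n = 5, Σx = 2.9, Σy = 893.3, Σx² = 1.87, Σy² = 162356.15, Σxy = 496.09
nΣxy − ΣxΣy = 2480.45 − 2590.57 = -110.12
nΣx² − (Σx)² = 9.35 − 8.41 = 0.94; nΣy² − (Σy)² = 811780.75 − 797984.89 = 13795.86
r = -110.12 / √(0.94 × 13795.86) = -110.12 / 113.8776 ≈ -0.967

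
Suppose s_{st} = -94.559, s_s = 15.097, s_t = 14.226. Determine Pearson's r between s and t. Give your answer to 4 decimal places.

-0.4403

r = Cov(s,t) / (s_s · s_t) = -94.559 / (15.097 × 14.226)
  = -94.559 / 214.7699 ≈ -0.4403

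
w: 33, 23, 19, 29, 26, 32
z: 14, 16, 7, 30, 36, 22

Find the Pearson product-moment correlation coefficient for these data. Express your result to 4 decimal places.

n = 6, Σw = 162, Σz = 125, Σw² = 4520, Σz² = 3181, Σwz = 3473
nΣwz − ΣwΣz = 20838 − 20250 = 588
nΣw² − (Σw)² = 27120 − 26244 = 876; nΣz² − (Σz)² = 19086 − 15625 = 3461
r = 588 / √(876 × 3461) = 588 / 1741.2168 ≈ 0.3377

0.3377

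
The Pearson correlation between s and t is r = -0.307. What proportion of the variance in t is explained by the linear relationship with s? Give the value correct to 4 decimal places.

r² = (-0.307)² = 0.0942

0.0942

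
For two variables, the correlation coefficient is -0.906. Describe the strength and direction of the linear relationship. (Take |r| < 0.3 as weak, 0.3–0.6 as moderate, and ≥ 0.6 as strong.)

r = -0.906 < 0 so the relationship is negative.
|r| = 0.906, which falls in the strong range.

strong negative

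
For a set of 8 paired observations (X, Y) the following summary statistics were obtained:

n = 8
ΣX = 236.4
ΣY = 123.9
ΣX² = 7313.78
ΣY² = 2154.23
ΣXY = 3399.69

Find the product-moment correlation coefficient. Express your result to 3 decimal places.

-0.941

r = (nΣXY − ΣXΣY) / √[(nΣX² − (ΣX)²)(nΣY² − (ΣY)²)]
Numerator: 8×3399.69 − 236.4×123.9 = -2092.44
Denominator: √[(58510.24 − 55884.96)(17233.84 − 15351.21)] = √[2625.28 × 1882.63] = 2223.1579
r = -2092.44 / 2223.1579 ≈ -0.941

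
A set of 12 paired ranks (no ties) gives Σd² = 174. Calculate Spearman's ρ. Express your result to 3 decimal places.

ρ = 1 − 6Σd² / [n(n²−1)] = 1 − 6×174 / (12×143)
  = 1 − 1044/1716 = 1 − 0.6084 ≈ 0.392

0.392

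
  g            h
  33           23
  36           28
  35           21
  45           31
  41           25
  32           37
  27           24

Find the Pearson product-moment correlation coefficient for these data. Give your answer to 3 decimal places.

0.158

n = 7, Σg = 249, Σh = 189, Σg² = 9069, Σh² = 5285, Σgh = 6754
nΣgh − ΣgΣh = 47278 − 47061 = 217
nΣg² − (Σg)² = 63483 − 62001 = 1482; nΣh² − (Σh)² = 36995 − 35721 = 1274
r = 217 / √(1482 × 1274) = 217 / 1374.0699 ≈ 0.158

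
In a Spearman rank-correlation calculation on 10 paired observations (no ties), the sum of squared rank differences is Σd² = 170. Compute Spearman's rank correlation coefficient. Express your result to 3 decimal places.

-0.030

ρ = 1 − 6Σd² / [n(n²−1)] = 1 − 6×170 / (10×99)
  = 1 − 1020/990 = 1 − 1.0303 ≈ -0.030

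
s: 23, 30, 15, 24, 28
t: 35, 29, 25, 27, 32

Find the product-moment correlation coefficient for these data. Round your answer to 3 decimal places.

0.456

n = 5, Σs = 120, Σt = 148, Σs² = 3014, Σt² = 4444, Σst = 3594
nΣst − ΣsΣt = 17970 − 17760 = 210
nΣs² − (Σs)² = 15070 − 14400 = 670; nΣt² − (Σt)² = 22220 − 21904 = 316
r = 210 / √(670 × 316) = 210 / 460.1304 ≈ 0.456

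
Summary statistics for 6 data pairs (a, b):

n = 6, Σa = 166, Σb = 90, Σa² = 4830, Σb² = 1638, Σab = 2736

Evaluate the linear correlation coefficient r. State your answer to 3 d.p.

r = (nΣab − ΣaΣb) / √[(nΣa² − (Σa)²)(nΣb² − (Σb)²)]
Numerator: 6×2736 − 166×90 = 1476
Denominator: √[(28980 − 27556)(9828 − 8100)] = √[1424 × 1728] = 1568.6529
r = 1476 / 1568.6529 ≈ 0.941

0.941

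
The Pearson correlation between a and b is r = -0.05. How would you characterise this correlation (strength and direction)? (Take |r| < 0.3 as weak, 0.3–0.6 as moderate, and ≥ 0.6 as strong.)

r = -0.05 < 0 so the relationship is negative.
|r| = 0.05, which falls in the weak range.

weak negative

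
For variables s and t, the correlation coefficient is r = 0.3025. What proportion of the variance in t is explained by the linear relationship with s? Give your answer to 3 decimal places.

r² = (0.3025)² = 0.092

0.092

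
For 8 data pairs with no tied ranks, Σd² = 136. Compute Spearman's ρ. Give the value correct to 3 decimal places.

-0.619

ρ = 1 − 6Σd² / [n(n²−1)] = 1 − 6×136 / (8×63)
  = 1 − 816/504 = 1 − 1.6190 ≈ -0.619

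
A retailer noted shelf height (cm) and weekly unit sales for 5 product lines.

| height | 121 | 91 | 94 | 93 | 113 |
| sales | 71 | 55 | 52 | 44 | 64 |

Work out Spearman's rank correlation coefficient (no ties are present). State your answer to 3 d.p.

0.700

Rank height: 5, 1, 3, 2, 4
Rank sales: 5, 3, 2, 1, 4
d = rank(height) − rank(sales): 0, -2, 1, 1, 0; Σd² = 6
ρ = 1 − 6Σd² / [n(n²−1)] = 1 − 6×6 / (5×24) = 1 − 36/120 ≈ 0.700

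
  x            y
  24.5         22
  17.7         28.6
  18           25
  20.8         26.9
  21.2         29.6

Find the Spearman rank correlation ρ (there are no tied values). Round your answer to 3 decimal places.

Rank x: 5, 1, 2, 3, 4
Rank y: 1, 4, 2, 3, 5
d = rank(x) − rank(y): 4, -3, 0, 0, -1; Σd² = 26
ρ = 1 − 6Σd² / [n(n²−1)] = 1 − 6×26 / (5×24) = 1 − 156/120 ≈ -0.300

-0.300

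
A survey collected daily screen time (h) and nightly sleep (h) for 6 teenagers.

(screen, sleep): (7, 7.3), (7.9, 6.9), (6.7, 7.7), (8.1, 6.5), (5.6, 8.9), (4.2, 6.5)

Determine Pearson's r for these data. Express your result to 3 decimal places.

-0.202

n = 6, Σx = 39.5, Σy = 43.8, Σx² = 270.91, Σy² = 323.9, Σxy = 286.99
nΣxy − ΣxΣy = 1721.94 − 1730.1 = -8.16
nΣx² − (Σx)² = 1625.46 − 1560.25 = 65.21; nΣy² − (Σy)² = 1943.4 − 1918.44 = 24.96
r = -8.16 / √(65.21 × 24.96) = -8.16 / 40.3440 ≈ -0.202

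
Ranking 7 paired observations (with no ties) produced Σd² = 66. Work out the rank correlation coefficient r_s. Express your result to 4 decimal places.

ρ = 1 − 6Σd² / [n(n²−1)] = 1 − 6×66 / (7×48)
  = 1 − 396/336 = 1 − 1.17857 ≈ -0.1786

-0.1786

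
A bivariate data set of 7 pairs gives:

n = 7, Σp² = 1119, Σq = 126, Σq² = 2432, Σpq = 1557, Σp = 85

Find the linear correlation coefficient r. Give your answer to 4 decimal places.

0.2262

r = (nΣpq − ΣpΣq) / √[(nΣp² − (Σp)²)(nΣq² − (Σq)²)]
Numerator: 7×1557 − 85×126 = 189
Denominator: √[(7833 − 7225)(17024 − 15876)] = √[608 × 1148] = 835.4544
r = 189 / 835.4544 ≈ 0.2262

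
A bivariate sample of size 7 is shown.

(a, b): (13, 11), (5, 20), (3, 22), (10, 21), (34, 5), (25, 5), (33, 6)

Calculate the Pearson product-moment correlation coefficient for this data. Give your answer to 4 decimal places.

-0.9247

n = 7, Σa = 123, Σb = 90, Σa² = 3173, Σb² = 1532, Σab = 1012
nΣab − ΣaΣb = 7084 − 11070 = -3986
nΣa² − (Σa)² = 22211 − 15129 = 7082; nΣb² − (Σb)² = 10724 − 8100 = 2624
r = -3986 / √(7082 × 2624) = -3986 / 4310.8199 ≈ -0.9247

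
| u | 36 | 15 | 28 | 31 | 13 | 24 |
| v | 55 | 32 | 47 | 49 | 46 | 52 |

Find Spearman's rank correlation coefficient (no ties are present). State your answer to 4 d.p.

0.7714

Rank u: 6, 2, 4, 5, 1, 3
Rank v: 6, 1, 3, 4, 2, 5
d = rank(u) − rank(v): 0, 1, 1, 1, -1, -2; Σd² = 8
ρ = 1 − 6Σd² / [n(n²−1)] = 1 − 6×8 / (6×35) = 1 − 48/210 ≈ 0.7714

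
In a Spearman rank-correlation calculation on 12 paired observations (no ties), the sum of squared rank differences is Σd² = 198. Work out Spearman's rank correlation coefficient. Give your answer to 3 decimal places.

0.308

ρ = 1 − 6Σd² / [n(n²−1)] = 1 − 6×198 / (12×143)
  = 1 − 1188/1716 = 1 − 0.6923 ≈ 0.308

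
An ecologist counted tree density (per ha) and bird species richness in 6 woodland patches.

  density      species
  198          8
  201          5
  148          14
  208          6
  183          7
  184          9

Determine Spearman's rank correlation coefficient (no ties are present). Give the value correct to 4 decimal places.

-0.7714

Rank density: 4, 5, 1, 6, 2, 3
Rank species: 4, 1, 6, 2, 3, 5
d = rank(density) − rank(species): 0, 4, -5, 4, -1, -2; Σd² = 62
ρ = 1 − 6Σd² / [n(n²−1)] = 1 − 6×62 / (6×35) = 1 − 372/210 ≈ -0.7714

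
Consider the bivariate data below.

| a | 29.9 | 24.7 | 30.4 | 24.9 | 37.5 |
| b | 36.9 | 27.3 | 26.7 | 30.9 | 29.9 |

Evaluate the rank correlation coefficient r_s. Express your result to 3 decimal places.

Rank a: 3, 1, 4, 2, 5
Rank b: 5, 2, 1, 4, 3
d = rank(a) − rank(b): -2, -1, 3, -2, 2; Σd² = 22
ρ = 1 − 6Σd² / [n(n²−1)] = 1 − 6×22 / (5×24) = 1 − 132/120 ≈ -0.100

-0.100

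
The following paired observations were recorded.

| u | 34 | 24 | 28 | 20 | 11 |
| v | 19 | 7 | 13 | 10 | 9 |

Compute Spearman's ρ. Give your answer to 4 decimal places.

Rank u: 5, 3, 4, 2, 1
Rank v: 5, 1, 4, 3, 2
d = rank(u) − rank(v): 0, 2, 0, -1, -1; Σd² = 6
ρ = 1 − 6Σd² / [n(n²−1)] = 1 − 6×6 / (5×24) = 1 − 36/120 ≈ 0.7000

0.7000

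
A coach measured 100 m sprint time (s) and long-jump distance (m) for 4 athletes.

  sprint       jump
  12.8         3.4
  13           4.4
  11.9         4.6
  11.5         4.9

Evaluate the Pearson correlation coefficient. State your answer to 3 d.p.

-0.701

n = 4, Σx = 49.2, Σy = 17.3, Σx² = 606.7, Σy² = 76.09, Σxy = 211.81
nΣxy − ΣxΣy = 847.24 − 851.16 = -3.92
nΣx² − (Σx)² = 2426.8 − 2420.64 = 6.16; nΣy² − (Σy)² = 304.36 − 299.29 = 5.07
r = -3.92 / √(6.16 × 5.07) = -3.92 / 5.5885 ≈ -0.701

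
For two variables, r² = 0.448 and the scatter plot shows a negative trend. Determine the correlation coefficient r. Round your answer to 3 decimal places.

-0.669

|r| = √0.448 = 0.669
The association is negative, so r = −0.669.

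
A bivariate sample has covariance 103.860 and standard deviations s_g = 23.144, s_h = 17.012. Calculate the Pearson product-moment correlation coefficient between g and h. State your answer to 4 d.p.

r = Cov(g,h) / (s_g · s_h) = 103.860 / (23.144 × 17.012)
  = 103.860 / 393.7257 ≈ 0.2638

0.2638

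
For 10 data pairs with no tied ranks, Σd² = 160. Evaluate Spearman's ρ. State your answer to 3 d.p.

0.030

ρ = 1 − 6Σd² / [n(n²−1)] = 1 − 6×160 / (10×99)
  = 1 − 960/990 = 1 − 0.9697 ≈ 0.030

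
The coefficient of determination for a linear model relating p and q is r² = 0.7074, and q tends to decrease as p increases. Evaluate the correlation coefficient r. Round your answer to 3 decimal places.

-0.841

|r| = √0.7074 = 0.841
The association is negative, so r = −0.841.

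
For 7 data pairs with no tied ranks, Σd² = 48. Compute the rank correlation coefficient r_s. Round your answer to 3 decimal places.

ρ = 1 − 6Σd² / [n(n²−1)] = 1 − 6×48 / (7×48)
  = 1 − 288/336 = 1 − 0.8571 ≈ 0.143

0.143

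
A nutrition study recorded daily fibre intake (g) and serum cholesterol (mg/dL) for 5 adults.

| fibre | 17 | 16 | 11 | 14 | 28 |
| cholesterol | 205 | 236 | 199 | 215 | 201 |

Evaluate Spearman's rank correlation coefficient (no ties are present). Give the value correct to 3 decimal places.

0.100

Rank fibre: 4, 3, 1, 2, 5
Rank cholesterol: 3, 5, 1, 4, 2
d = rank(fibre) − rank(cholesterol): 1, -2, 0, -2, 3; Σd² = 18
ρ = 1 − 6Σd² / [n(n²−1)] = 1 − 6×18 / (5×24) = 1 − 108/120 ≈ 0.100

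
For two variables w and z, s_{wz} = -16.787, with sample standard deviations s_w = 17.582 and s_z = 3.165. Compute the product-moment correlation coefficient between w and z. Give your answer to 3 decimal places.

-0.302

r = Cov(w,z) / (s_w · s_z) = -16.787 / (17.582 × 3.165)
  = -16.787 / 55.6470 ≈ -0.302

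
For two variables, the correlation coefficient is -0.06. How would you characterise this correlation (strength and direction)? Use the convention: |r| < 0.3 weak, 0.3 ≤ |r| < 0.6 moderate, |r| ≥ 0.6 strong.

weak negative

r = -0.06 < 0 so the relationship is negative.
|r| = 0.06, which falls in the weak range.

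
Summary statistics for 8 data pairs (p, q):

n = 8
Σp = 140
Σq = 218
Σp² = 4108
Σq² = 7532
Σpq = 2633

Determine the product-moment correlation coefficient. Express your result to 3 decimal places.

-0.728

r = (nΣpq − ΣpΣq) / √[(nΣp² − (Σp)²)(nΣq² − (Σq)²)]
Numerator: 8×2633 − 140×218 = -9456
Denominator: √[(32864 − 19600)(60256 − 47524)] = √[13264 × 12732] = 12995.2779
r = -9456 / 12995.2779 ≈ -0.728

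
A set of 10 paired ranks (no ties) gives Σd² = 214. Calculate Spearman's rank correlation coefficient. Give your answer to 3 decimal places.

-0.297

ρ = 1 − 6Σd² / [n(n²−1)] = 1 − 6×214 / (10×99)
  = 1 − 1284/990 = 1 − 1.2970 ≈ -0.297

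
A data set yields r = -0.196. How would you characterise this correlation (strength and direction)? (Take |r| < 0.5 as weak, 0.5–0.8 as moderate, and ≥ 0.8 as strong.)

r = -0.196 < 0 so the relationship is negative.
|r| = 0.196, which falls in the weak range.

weak negative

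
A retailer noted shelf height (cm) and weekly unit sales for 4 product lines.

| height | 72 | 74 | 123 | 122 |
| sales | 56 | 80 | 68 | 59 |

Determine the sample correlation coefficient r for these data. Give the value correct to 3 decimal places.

-0.210

n = 4, Σx = 391, Σy = 263, Σx² = 40673, Σy² = 17641, Σxy = 25514
nΣxy − ΣxΣy = 102056 − 102833 = -777
nΣx² − (Σx)² = 162692 − 152881 = 9811; nΣy² − (Σy)² = 70564 − 69169 = 1395
r = -777 / √(9811 × 1395) = -777 / 3699.5060 ≈ -0.210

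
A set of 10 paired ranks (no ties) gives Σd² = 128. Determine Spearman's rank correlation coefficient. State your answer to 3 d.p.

0.224

ρ = 1 − 6Σd² / [n(n²−1)] = 1 − 6×128 / (10×99)
  = 1 − 768/990 = 1 − 0.7758 ≈ 0.224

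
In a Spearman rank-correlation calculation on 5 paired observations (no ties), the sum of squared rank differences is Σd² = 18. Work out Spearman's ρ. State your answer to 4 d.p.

ρ = 1 − 6Σd² / [n(n²−1)] = 1 − 6×18 / (5×24)
  = 1 − 108/120 = 1 − 0.90000 ≈ 0.1000

0.1000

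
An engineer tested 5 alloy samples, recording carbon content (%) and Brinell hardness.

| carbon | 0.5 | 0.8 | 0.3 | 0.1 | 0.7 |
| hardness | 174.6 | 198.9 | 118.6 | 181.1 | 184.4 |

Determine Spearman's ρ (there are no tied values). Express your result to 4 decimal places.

Rank carbon: 3, 5, 2, 1, 4
Rank hardness: 2, 5, 1, 3, 4
d = rank(carbon) − rank(hardness): 1, 0, 1, -2, 0; Σd² = 6
ρ = 1 − 6Σd² / [n(n²−1)] = 1 − 6×6 / (5×24) = 1 − 36/120 ≈ 0.7000

0.7000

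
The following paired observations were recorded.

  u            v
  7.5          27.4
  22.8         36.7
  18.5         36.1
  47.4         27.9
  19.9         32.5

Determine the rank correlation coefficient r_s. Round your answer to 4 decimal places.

Rank u: 1, 4, 2, 5, 3
Rank v: 1, 5, 4, 2, 3
d = rank(u) − rank(v): 0, -1, -2, 3, 0; Σd² = 14
ρ = 1 − 6Σd² / [n(n²−1)] = 1 − 6×14 / (5×24) = 1 − 84/120 ≈ 0.3000

0.3000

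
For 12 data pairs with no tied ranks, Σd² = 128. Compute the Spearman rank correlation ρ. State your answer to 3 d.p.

0.552

ρ = 1 − 6Σd² / [n(n²−1)] = 1 − 6×128 / (12×143)
  = 1 − 768/1716 = 1 − 0.4476 ≈ 0.552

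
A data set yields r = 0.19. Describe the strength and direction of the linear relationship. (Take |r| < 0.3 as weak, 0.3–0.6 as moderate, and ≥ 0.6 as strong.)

weak positive

r = 0.19 > 0 so the relationship is positive.
|r| = 0.19, which falls in the weak range.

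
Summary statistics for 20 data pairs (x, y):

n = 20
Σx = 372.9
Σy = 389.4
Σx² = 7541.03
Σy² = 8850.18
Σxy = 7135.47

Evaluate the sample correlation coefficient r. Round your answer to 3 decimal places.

r = (nΣxy − ΣxΣy) / √[(nΣx² − (Σx)²)(nΣy² − (Σy)²)]
Numerator: 20×7135.47 − 372.9×389.4 = -2497.86
Denominator: √[(150820.6 − 139054.41)(177003.6 − 151632.36)] = √[11766.19 × 25371.24] = 17277.8132
r = -2497.86 / 17277.8132 ≈ -0.145

-0.145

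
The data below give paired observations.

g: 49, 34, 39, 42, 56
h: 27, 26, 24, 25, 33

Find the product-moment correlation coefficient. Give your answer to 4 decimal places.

n = 5, Σg = 220, Σh = 135, Σg² = 9978, Σh² = 3695, Σgh = 6041
nΣgh − ΣgΣh = 30205 − 29700 = 505
nΣg² − (Σg)² = 49890 − 48400 = 1490; nΣh² − (Σh)² = 18475 − 18225 = 250
r = 505 / √(1490 × 250) = 505 / 610.3278 ≈ 0.8274

0.8274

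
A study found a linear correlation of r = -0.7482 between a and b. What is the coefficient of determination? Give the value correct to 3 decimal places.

r² = (-0.7482)² = 0.560

0.560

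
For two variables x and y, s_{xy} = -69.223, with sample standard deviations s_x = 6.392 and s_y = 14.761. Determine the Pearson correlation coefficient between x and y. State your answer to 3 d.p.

r = Cov(x,y) / (s_x · s_y) = -69.223 / (6.392 × 14.761)
  = -69.223 / 94.3523 ≈ -0.734

-0.734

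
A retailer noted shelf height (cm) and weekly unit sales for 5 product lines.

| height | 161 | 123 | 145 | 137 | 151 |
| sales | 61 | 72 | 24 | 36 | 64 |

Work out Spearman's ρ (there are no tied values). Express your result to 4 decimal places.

-0.2000

Rank height: 5, 1, 3, 2, 4
Rank sales: 3, 5, 1, 2, 4
d = rank(height) − rank(sales): 2, -4, 2, 0, 0; Σd² = 24
ρ = 1 − 6Σd² / [n(n²−1)] = 1 − 6×24 / (5×24) = 1 − 144/120 ≈ -0.2000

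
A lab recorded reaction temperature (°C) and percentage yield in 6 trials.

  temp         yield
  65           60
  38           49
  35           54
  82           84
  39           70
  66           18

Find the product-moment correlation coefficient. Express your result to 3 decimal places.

n = 6, Σx = 325, Σy = 335, Σx² = 19495, Σy² = 21197, Σxy = 18458
nΣxy − ΣxΣy = 110748 − 108875 = 1873
nΣx² − (Σx)² = 116970 − 105625 = 11345; nΣy² − (Σy)² = 127182 − 112225 = 14957
r = 1873 / √(11345 × 14957) = 1873 / 13026.4026 ≈ 0.144

0.144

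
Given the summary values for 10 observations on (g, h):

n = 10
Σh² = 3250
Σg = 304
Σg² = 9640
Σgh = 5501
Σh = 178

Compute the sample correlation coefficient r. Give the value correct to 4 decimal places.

0.4980

r = (nΣgh − ΣgΣh) / √[(nΣg² − (Σg)²)(nΣh² − (Σh)²)]
Numerator: 10×5501 − 304×178 = 898
Denominator: √[(96400 − 92416)(32500 − 31684)] = √[3984 × 816] = 1803.0374
r = 898 / 1803.0374 ≈ 0.4980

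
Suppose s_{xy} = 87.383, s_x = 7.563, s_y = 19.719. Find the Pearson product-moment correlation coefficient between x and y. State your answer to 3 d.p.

0.586

r = Cov(x,y) / (s_x · s_y) = 87.383 / (7.563 × 19.719)
  = 87.383 / 149.1348 ≈ 0.586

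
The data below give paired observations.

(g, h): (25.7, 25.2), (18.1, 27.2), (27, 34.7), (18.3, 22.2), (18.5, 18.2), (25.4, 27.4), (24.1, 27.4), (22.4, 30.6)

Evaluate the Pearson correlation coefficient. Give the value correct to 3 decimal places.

0.658

n = 8, Σg = 179.5, Σh = 212.9, Σg² = 4121.97, Σh² = 5840.93, Σgh = 4861.56
nΣgh − ΣgΣh = 38892.48 − 38215.55 = 676.93
nΣg² − (Σg)² = 32975.76 − 32220.25 = 755.51; nΣh² − (Σh)² = 46727.44 − 45326.41 = 1401.03
r = 676.93 / √(755.51 × 1401.03) = 676.93 / 1028.8305 ≈ 0.658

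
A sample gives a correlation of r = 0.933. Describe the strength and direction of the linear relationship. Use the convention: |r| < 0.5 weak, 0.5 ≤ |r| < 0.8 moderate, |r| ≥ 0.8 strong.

strong positive

r = 0.933 > 0 so the relationship is positive.
|r| = 0.933, which falls in the strong range.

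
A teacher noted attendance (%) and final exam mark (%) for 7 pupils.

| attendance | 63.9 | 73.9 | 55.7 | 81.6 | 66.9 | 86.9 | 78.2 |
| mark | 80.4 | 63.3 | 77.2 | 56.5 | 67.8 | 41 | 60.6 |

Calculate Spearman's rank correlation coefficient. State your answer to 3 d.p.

-0.964

Rank attendance: 2, 4, 1, 6, 3, 7, 5
Rank mark: 7, 4, 6, 2, 5, 1, 3
d = rank(attendance) − rank(mark): -5, 0, -5, 4, -2, 6, 2; Σd² = 110
ρ = 1 − 6Σd² / [n(n²−1)] = 1 − 6×110 / (7×48) = 1 − 660/336 ≈ -0.964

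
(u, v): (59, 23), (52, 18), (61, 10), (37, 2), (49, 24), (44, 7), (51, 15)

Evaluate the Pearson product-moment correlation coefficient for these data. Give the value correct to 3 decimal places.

0.571

n = 7, Σu = 353, Σv = 99, Σu² = 18213, Σv² = 1807, Σuv = 5226
nΣuv − ΣuΣv = 36582 − 34947 = 1635
nΣu² − (Σu)² = 127491 − 124609 = 2882; nΣv² − (Σv)² = 12649 − 9801 = 2848
r = 1635 / √(2882 × 2848) = 1635 / 2864.9496 ≈ 0.571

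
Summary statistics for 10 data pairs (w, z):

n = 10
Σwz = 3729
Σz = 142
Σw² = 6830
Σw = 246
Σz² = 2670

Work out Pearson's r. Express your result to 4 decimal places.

r = (nΣwz − ΣwΣz) / √[(nΣw² − (Σw)²)(nΣz² − (Σz)²)]
Numerator: 10×3729 − 246×142 = 2358
Denominator: √[(68300 − 60516)(26700 − 20164)] = √[7784 × 6536] = 7132.7571
r = 2358 / 7132.7571 ≈ 0.3306

0.3306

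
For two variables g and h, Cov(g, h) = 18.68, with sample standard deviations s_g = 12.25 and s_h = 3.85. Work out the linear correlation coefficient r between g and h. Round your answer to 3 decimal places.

r = Cov(g,h) / (s_g · s_h) = 18.68 / (12.25 × 3.85)
  = 18.68 / 47.1625 ≈ 0.396

0.396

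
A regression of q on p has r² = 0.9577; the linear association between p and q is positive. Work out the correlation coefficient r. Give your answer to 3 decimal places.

0.979

|r| = √0.9577 = 0.979
The association is positive, so r = 0.979.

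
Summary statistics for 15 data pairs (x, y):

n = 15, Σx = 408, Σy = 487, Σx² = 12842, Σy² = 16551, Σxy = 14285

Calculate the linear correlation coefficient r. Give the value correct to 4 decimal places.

r = (nΣxy − ΣxΣy) / √[(nΣx² − (Σx)²)(nΣy² − (Σy)²)]
Numerator: 15×14285 − 408×487 = 15579
Denominator: √[(192630 − 166464)(248265 − 237169)] = √[26166 × 11096] = 17039.3056
r = 15579 / 17039.3056 ≈ 0.9143

0.9143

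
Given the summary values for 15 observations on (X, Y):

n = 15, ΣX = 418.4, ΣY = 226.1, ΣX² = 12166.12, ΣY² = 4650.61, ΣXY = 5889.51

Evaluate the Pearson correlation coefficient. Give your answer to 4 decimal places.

-0.5316

r = (nΣXY − ΣXΣY) / √[(nΣX² − (ΣX)²)(nΣY² − (ΣY)²)]
Numerator: 15×5889.51 − 418.4×226.1 = -6257.59
Denominator: √[(182491.8 − 175058.56)(69759.15 − 51121.21)] = √[7433.24 × 18637.94] = 11770.3136
r = -6257.59 / 11770.3136 ≈ -0.5316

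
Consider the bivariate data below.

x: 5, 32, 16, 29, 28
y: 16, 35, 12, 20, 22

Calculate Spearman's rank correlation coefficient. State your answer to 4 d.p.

Rank x: 1, 5, 2, 4, 3
Rank y: 2, 5, 1, 3, 4
d = rank(x) − rank(y): -1, 0, 1, 1, -1; Σd² = 4
ρ = 1 − 6Σd² / [n(n²−1)] = 1 − 6×4 / (5×24) = 1 − 24/120 ≈ 0.8000

0.8000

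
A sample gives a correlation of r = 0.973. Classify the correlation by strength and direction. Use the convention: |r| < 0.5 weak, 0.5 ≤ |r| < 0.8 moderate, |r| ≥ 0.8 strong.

r = 0.973 > 0 so the relationship is positive.
|r| = 0.973, which falls in the strong range.

strong positive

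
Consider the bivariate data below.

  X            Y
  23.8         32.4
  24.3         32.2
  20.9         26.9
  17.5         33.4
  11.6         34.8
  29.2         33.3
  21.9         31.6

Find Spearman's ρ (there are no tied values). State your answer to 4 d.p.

-0.3214

Rank X: 5, 6, 3, 2, 1, 7, 4
Rank Y: 4, 3, 1, 6, 7, 5, 2
d = rank(X) − rank(Y): 1, 3, 2, -4, -6, 2, 2; Σd² = 74
ρ = 1 − 6Σd² / [n(n²−1)] = 1 − 6×74 / (7×48) = 1 − 444/336 ≈ -0.3214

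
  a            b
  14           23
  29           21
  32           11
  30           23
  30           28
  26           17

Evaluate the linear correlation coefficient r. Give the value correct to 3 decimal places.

n = 6, Σa = 161, Σb = 123, Σa² = 4537, Σb² = 2693, Σab = 3255
nΣab − ΣaΣb = 19530 − 19803 = -273
nΣa² − (Σa)² = 27222 − 25921 = 1301; nΣb² − (Σb)² = 16158 − 15129 = 1029
r = -273 / √(1301 × 1029) = -273 / 1157.0346 ≈ -0.236

-0.236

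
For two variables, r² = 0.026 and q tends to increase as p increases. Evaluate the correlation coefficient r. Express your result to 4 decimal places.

0.1612

|r| = √0.026 = 0.1612
The association is positive, so r = 0.1612.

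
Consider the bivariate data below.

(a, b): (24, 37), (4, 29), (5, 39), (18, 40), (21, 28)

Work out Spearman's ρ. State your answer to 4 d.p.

Rank a: 5, 1, 2, 3, 4
Rank b: 3, 2, 4, 5, 1
d = rank(a) − rank(b): 2, -1, -2, -2, 3; Σd² = 22
ρ = 1 − 6Σd² / [n(n²−1)] = 1 − 6×22 / (5×24) = 1 − 132/120 ≈ -0.1000

-0.1000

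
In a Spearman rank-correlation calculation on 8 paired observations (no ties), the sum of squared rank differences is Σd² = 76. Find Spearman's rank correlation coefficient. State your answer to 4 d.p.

ρ = 1 − 6Σd² / [n(n²−1)] = 1 − 6×76 / (8×63)
  = 1 − 456/504 = 1 − 0.90476 ≈ 0.0952

0.0952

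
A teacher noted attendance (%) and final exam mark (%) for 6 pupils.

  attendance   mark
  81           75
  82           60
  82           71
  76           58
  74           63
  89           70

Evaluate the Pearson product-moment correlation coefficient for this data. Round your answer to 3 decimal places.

0.515

n = 6, Σx = 484, Σy = 397, Σx² = 39182, Σy² = 26499, Σxy = 32117
nΣxy − ΣxΣy = 192702 − 192148 = 554
nΣx² − (Σx)² = 235092 − 234256 = 836; nΣy² − (Σy)² = 158994 − 157609 = 1385
r = 554 / √(836 × 1385) = 554 / 1076.0390 ≈ 0.515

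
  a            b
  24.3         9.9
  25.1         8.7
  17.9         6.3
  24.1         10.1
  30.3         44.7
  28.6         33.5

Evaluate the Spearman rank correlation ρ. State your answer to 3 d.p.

0.771

Rank a: 3, 4, 1, 2, 6, 5
Rank b: 3, 2, 1, 4, 6, 5
d = rank(a) − rank(b): 0, 2, 0, -2, 0, 0; Σd² = 8
ρ = 1 − 6Σd² / [n(n²−1)] = 1 − 6×8 / (6×35) = 1 − 48/210 ≈ 0.771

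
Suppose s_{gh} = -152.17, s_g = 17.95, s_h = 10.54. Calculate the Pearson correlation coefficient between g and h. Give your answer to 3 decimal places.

r = Cov(g,h) / (s_g · s_h) = -152.17 / (17.95 × 10.54)
  = -152.17 / 189.1930 ≈ -0.804

-0.804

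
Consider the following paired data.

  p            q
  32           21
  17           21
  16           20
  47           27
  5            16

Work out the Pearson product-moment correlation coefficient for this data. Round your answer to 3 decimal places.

n = 5, Σp = 117, Σq = 105, Σp² = 3803, Σq² = 2267, Σpq = 2698
nΣpq − ΣpΣq = 13490 − 12285 = 1205
nΣp² − (Σp)² = 19015 − 13689 = 5326; nΣq² − (Σq)² = 11335 − 11025 = 310
r = 1205 / √(5326 × 310) = 1205 / 1284.9358 ≈ 0.938

0.938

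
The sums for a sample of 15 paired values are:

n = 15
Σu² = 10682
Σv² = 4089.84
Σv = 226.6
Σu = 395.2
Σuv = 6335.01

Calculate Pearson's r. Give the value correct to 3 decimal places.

r = (nΣuv − ΣuΣv) / √[(nΣu² − (Σu)²)(nΣv² − (Σv)²)]
Numerator: 15×6335.01 − 395.2×226.6 = 5472.83
Denominator: √[(160230 − 156183.04)(61347.6 − 51347.56)] = √[4046.96 × 10000.04] = 6361.5849
r = 5472.83 / 6361.5849 ≈ 0.860

0.860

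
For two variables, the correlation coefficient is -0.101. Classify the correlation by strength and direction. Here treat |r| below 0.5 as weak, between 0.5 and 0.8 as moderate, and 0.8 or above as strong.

r = -0.101 < 0 so the relationship is negative.
|r| = 0.101, which falls in the weak range.

weak negative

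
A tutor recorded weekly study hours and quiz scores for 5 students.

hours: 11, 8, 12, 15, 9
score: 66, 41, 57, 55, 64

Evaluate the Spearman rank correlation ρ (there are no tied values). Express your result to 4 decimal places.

0.1000

Rank hours: 3, 1, 4, 5, 2
Rank score: 5, 1, 3, 2, 4
d = rank(hours) − rank(score): -2, 0, 1, 3, -2; Σd² = 18
ρ = 1 − 6Σd² / [n(n²−1)] = 1 − 6×18 / (5×24) = 1 − 108/120 ≈ 0.1000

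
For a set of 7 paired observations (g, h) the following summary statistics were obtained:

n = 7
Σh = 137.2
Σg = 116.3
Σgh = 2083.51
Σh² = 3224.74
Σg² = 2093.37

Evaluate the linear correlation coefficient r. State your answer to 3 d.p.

r = (nΣgh − ΣgΣh) / √[(nΣg² − (Σg)²)(nΣh² − (Σh)²)]
Numerator: 7×2083.51 − 116.3×137.2 = -1371.79
Denominator: √[(14653.59 − 13525.69)(22573.18 − 18823.84)] = √[1127.9 × 3749.34] = 2056.4242
r = -1371.79 / 2056.4242 ≈ -0.667

-0.667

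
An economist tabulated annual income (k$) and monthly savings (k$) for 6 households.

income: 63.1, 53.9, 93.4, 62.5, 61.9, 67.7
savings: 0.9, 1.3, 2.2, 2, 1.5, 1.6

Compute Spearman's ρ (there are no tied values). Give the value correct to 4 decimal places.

Rank income: 4, 1, 6, 3, 2, 5
Rank savings: 1, 2, 6, 5, 3, 4
d = rank(income) − rank(savings): 3, -1, 0, -2, -1, 1; Σd² = 16
ρ = 1 − 6Σd² / [n(n²−1)] = 1 − 6×16 / (6×35) = 1 − 96/210 ≈ 0.5429

0.5429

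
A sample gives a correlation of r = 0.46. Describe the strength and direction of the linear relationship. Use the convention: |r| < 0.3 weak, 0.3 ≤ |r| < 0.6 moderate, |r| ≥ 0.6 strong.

moderate positive

r = 0.46 > 0 so the relationship is positive.
|r| = 0.46, which falls in the moderate range.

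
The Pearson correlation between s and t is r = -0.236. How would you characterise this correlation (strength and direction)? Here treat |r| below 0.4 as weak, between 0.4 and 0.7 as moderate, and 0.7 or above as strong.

weak negative

r = -0.236 < 0 so the relationship is negative.
|r| = 0.236, which falls in the weak range.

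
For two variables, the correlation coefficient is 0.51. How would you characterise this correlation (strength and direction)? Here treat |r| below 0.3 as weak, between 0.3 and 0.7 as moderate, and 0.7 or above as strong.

moderate positive

r = 0.51 > 0 so the relationship is positive.
|r| = 0.51, which falls in the moderate range.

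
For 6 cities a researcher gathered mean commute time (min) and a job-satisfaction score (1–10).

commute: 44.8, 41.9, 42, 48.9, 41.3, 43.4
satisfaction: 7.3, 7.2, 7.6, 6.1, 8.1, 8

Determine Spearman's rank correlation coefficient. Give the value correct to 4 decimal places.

Rank commute: 5, 2, 3, 6, 1, 4
Rank satisfaction: 3, 2, 4, 1, 6, 5
d = rank(commute) − rank(satisfaction): 2, 0, -1, 5, -5, -1; Σd² = 56
ρ = 1 − 6Σd² / [n(n²−1)] = 1 − 6×56 / (6×35) = 1 − 336/210 ≈ -0.6000

-0.6000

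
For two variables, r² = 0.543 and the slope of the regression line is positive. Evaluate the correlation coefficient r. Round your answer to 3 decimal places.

|r| = √0.543 = 0.737
The association is positive, so r = 0.737.

0.737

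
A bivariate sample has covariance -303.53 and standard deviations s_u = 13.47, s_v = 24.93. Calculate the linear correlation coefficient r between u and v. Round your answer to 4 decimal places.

-0.9039

r = Cov(u,v) / (s_u · s_v) = -303.53 / (13.47 × 24.93)
  = -303.53 / 335.8071 ≈ -0.9039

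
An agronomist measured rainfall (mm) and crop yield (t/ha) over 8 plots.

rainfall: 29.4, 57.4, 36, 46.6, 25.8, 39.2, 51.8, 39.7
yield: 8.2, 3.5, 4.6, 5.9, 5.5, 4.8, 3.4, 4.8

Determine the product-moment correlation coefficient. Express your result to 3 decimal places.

-0.685

n = 8, Σx = 325.9, Σy = 40.7, Σx² = 14088.29, Σy² = 223.35, Σxy = 1579.26
nΣxy − ΣxΣy = 12634.08 − 13264.13 = -630.05
nΣx² − (Σx)² = 112706.32 − 106210.81 = 6495.51; nΣy² − (Σy)² = 1786.8 − 1656.49 = 130.31
r = -630.05 / √(6495.51 × 130.31) = -630.05 / 920.0163 ≈ -0.685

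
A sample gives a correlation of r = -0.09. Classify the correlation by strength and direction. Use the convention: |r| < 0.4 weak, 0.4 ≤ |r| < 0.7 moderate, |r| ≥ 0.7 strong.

weak negative

r = -0.09 < 0 so the relationship is negative.
|r| = 0.09, which falls in the weak range.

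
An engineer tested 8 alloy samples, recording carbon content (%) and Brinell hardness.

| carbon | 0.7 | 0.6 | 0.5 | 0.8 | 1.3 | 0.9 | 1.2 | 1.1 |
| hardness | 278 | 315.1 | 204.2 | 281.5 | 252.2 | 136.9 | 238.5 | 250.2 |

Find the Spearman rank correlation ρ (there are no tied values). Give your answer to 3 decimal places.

-0.190

Rank carbon: 3, 2, 1, 4, 8, 5, 7, 6
Rank hardness: 6, 8, 2, 7, 5, 1, 3, 4
d = rank(carbon) − rank(hardness): -3, -6, -1, -3, 3, 4, 4, 2; Σd² = 100
ρ = 1 − 6Σd² / [n(n²−1)] = 1 − 6×100 / (8×63) = 1 − 600/504 ≈ -0.190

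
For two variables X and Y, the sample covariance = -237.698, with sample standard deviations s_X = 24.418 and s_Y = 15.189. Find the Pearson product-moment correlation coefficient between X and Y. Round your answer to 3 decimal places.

r = Cov(X,Y) / (s_X · s_Y) = -237.698 / (24.418 × 15.189)
  = -237.698 / 370.8850 ≈ -0.641

-0.641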